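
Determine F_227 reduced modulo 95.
13

Matrix identity: Q^n = [[F_(n+1), F_n], [F_n, F_(n-1)]] with Q = [[1,1],[1,0]].
n = 227 = 11100011₂. Square-and-multiply, entries mod 95:
Q^1 = [[1,1],[1,0]]
Q^3 = (Q^1)²·Q = [[3,2],[2,1]]
Q^7 = (Q^3)²·Q = [[21,13],[13,8]]
Q^14 = (Q^7)² = [[40,92],[92,43]]
Q^28 = (Q^14)² = [[89,36],[36,53]]
Q^56 = (Q^28)² = [[2,77],[77,20]]
Q^113 = (Q^56)²·Q = [[27,43],[43,79]]
Q^227 = (Q^113)²·Q = [[11,13],[13,93]]
F_227 mod 95 = Q^227[0][1] = 13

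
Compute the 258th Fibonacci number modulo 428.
420

Matrix identity: Q^n = [[F_(n+1), F_n], [F_n, F_(n-1)]] with Q = [[1,1],[1,0]].
n = 258 = 100000010₂. Square-and-multiply, entries mod 428:
Q^1 = [[1,1],[1,0]]
Q^2 = (Q^1)² = [[2,1],[1,1]]
Q^4 = (Q^2)² = [[5,3],[3,2]]
Q^8 = (Q^4)² = [[34,21],[21,13]]
Q^16 = (Q^8)² = [[313,131],[131,182]]
Q^32 = (Q^16)² = [[426,217],[217,209]]
Q^64 = (Q^32)² = [[13,407],[407,34]]
Q^129 = (Q^64)²·Q = [[51,182],[182,297]]
Q^258 = (Q^129)² = [[201,420],[420,209]]
F_258 mod 428 = Q^258[0][1] = 420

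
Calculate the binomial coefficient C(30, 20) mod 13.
0

Using Lucas' theorem:
Write n=30 and k=20 in base 13:
n in base 13: [2, 4]
k in base 13: [1, 7]
C(30,20) mod 13 = ∏ C(n_i, k_i) mod 13
Digit binomials (mod 13): C(2,1) = 2; C(4,7) = 0 (k_i > n_i)
Product: 2 × 0 = 0 ≡ 0 (mod 13)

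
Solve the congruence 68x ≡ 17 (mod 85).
x ≡ 4 (mod 5)

gcd(68, 85) = 17, which divides 17, so solutions exist.
Divide through by 17: 4x ≡ 1 (mod 5).
Find 4^(-1) mod 5 by the extended Euclidean algorithm:
5 = 1 × 4 + 1  ⟹  1 = (1)·5 + (-1)·4
So (-1)·4 ≡ 1 (mod 5), i.e. 4^(-1) ≡ -1 ≡ 4 (mod 5).
x ≡ 4 × 1 = 4 ≡ 4 (mod 5).
Check: 68 × 4 = 272 ≡ 17 (mod 85).
x ≡ 4 (mod 5), giving 17 solutions mod 85.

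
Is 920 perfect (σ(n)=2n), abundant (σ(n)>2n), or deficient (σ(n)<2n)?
abundant

Proper divisors of 920: sum = 1 + 2 + 4 + 5 + 8 + 10 + 20 + 23 + 40 + 46 + 92 + 115 + 184 + 230 + 460 = 1240
Since 1240 > 920, 920 is abundant.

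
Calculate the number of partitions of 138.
12292341831

p(n) counts ways to write n as a sum of positive integers (order ignored).
Euler's pentagonal recurrence: p(k) = p(k-1) + p(k-2) - p(k-5) - p(k-7) + p(k-12) + p(k-15) - ... (offsets j(3j∓1)/2, signs ++--, p(0)=1, p(<0)=0).
DP table for k = 0..137: p(0)=1, p(1)=1, p(2)=2, p(3)=3, p(4)=5, p(5)=7, p(6)=11, p(7)=15, p(8)=22, p(9)=30, p(10)=42, p(11)=56, p(12)=77, p(13)=101, p(14)=135, p(15)=176, p(16)=231, p(17)=297, p(18)=385, p(19)=490, p(20)=627, p(21)=792, p(22)=1002, p(23)=1255, p(24)=1575, p(25)=1958, p(26)=2436, p(27)=3010, p(28)=3718, p(29)=4565, p(30)=5604, p(31)=6842, p(32)=8349, p(33)=10143, p(34)=12310, p(35)=14883, p(36)=17977, p(37)=21637, p(38)=26015, p(39)=31185, p(40)=37338, p(41)=44583, p(42)=53174, p(43)=63261, p(44)=75175, p(45)=89134, p(46)=105558, p(47)=124754, p(48)=147273, p(49)=173525, p(50)=204226, p(51)=239943, p(52)=281589, p(53)=329931, p(54)=386155, p(55)=451276, p(56)=526823, p(57)=614154, p(58)=715220, p(59)=831820, p(60)=966467, p(61)=1121505, p(62)=1300156, p(63)=1505499, p(64)=1741630, p(65)=2012558, p(66)=2323520, p(67)=2679689, p(68)=3087735, p(69)=3554345, p(70)=4087968, p(71)=4697205, p(72)=5392783, p(73)=6185689, p(74)=7089500, p(75)=8118264, p(76)=9289091, p(77)=10619863, p(78)=12132164, p(79)=13848650, p(80)=15796476, p(81)=18004327, p(82)=20506255, p(83)=23338469, p(84)=26543660, p(85)=30167357, p(86)=34262962, p(87)=38887673, p(88)=44108109, p(89)=49995925, p(90)=56634173, p(91)=64112359, p(92)=72533807, p(93)=82010177, p(94)=92669720, p(95)=104651419, p(96)=118114304, p(97)=133230930, p(98)=150198136, p(99)=169229875, p(100)=190569292, p(101)=214481126, p(102)=241265379, p(103)=271248950, p(104)=304801365, p(105)=342325709, p(106)=384276336, p(107)=431149389, p(108)=483502844, p(109)=541946240, p(110)=607163746, p(111)=679903203, p(112)=761002156, p(113)=851376628, p(114)=952050665, p(115)=1064144451, p(116)=1188908248, p(117)=1327710076, p(118)=1482074143, p(119)=1653668665, p(120)=1844349560, p(121)=2056148051, p(122)=2291320912, p(123)=2552338241, p(124)=2841940500, p(125)=3163127352, p(126)=3519222692, p(127)=3913864295, p(128)=4351078600, p(129)=4835271870, p(130)=5371315400, p(131)=5964539504, p(132)=6620830889, p(133)=7346629512, p(134)=8149040695, p(135)=9035836076, p(136)=10015581680, p(137)=11097645016.
Final step: p(138) = p(137) + p(136) - p(133) - p(131) + p(126) + p(123) - p(116) - p(112) + p(103) + p(98) - p(87) - p(81) + p(68) + p(61) - p(46) - p(38) + p(21) + p(12)
= 11097645016 + 10015581680 - 7346629512 - 5964539504 + 3519222692 + 2552338241 - 1188908248 - 761002156 + 271248950 + 150198136 - 38887673 - 18004327 + 3087735 + 1121505 - 105558 - 26015 + 792 + 77
= 12292341831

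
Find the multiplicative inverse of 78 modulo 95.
67

gcd(78, 95) = 1, so the inverse exists.
Extended Euclidean algorithm on (95, 78):
95 = 1 × 78 + 17  ⟹  17 = (1)·95 + (-1)·78
78 = 4 × 17 + 10  ⟹  10 = (-4)·95 + (5)·78
17 = 1 × 10 + 7  ⟹  7 = (5)·95 + (-6)·78
10 = 1 × 7 + 3  ⟹  3 = (-9)·95 + (11)·78
7 = 2 × 3 + 1  ⟹  1 = (23)·95 + (-28)·78
So (-28)·78 ≡ 1 (mod 95), i.e. 78^(-1) ≡ -28 ≡ 67 (mod 95).
Check: 78 × 67 = 5226 ≡ 1 (mod 95)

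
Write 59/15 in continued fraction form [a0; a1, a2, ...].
[3; 1, 14]

Euclidean algorithm steps:
59 = 3 × 15 + 14
15 = 1 × 14 + 1
14 = 14 × 1 + 0
Continued fraction: [3; 1, 14]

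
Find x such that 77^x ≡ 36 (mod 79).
22

Baby-step giant-step with step n = ⌈√79⌉ = 9.
Baby steps 77^j mod 79 (j:value) for j=0..8: 0:1, 1:77, 2:4, 3:71, 4:16, 5:47, 6:64, 7:30, 8:19.
Giant-step multiplier: 77^(-9) ≡ 77^(78-9) = 77^69 ≡ 27 (mod 79).
Giant steps γ_i = 36·27^i mod 79: γ_0=36, γ_1=24, γ_2=16 (in table at j=4).
x = i·n + j = 2·9 + 4 = 22.
Check: 77^22 ≡ 36 (mod 79).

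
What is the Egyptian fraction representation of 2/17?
1/9 + 1/153

Greedy algorithm:
2/17: ceiling(17/2) = 9, use 1/9
1/153: ceiling(153/1) = 153, use 1/153
Result: 2/17 = 1/9 + 1/153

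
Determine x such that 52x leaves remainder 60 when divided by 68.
x ≡ 9 (mod 17)

gcd(52, 68) = 4, which divides 60, so solutions exist.
Divide through by 4: 13x ≡ 15 (mod 17).
Find 13^(-1) mod 17 by the extended Euclidean algorithm:
17 = 1 × 13 + 4  ⟹  4 = (1)·17 + (-1)·13
13 = 3 × 4 + 1  ⟹  1 = (-3)·17 + (4)·13
So (4)·13 ≡ 1 (mod 17), i.e. 13^(-1) ≡ 4 (mod 17).
x ≡ 4 × 15 = 60 ≡ 9 (mod 17).
Check: 52 × 9 = 468 ≡ 60 (mod 68).
x ≡ 9 (mod 17), giving 4 solutions mod 68.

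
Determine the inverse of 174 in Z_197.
137

gcd(174, 197) = 1, so the inverse exists.
Extended Euclidean algorithm on (197, 174):
197 = 1 × 174 + 23  ⟹  23 = (1)·197 + (-1)·174
174 = 7 × 23 + 13  ⟹  13 = (-7)·197 + (8)·174
23 = 1 × 13 + 10  ⟹  10 = (8)·197 + (-9)·174
13 = 1 × 10 + 3  ⟹  3 = (-15)·197 + (17)·174
10 = 3 × 3 + 1  ⟹  1 = (53)·197 + (-60)·174
So (-60)·174 ≡ 1 (mod 197), i.e. 174^(-1) ≡ -60 ≡ 137 (mod 197).
Check: 174 × 137 = 23838 ≡ 1 (mod 197)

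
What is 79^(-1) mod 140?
39

gcd(79, 140) = 1, so the inverse exists.
Extended Euclidean algorithm on (140, 79):
140 = 1 × 79 + 61  ⟹  61 = (1)·140 + (-1)·79
79 = 1 × 61 + 18  ⟹  18 = (-1)·140 + (2)·79
61 = 3 × 18 + 7  ⟹  7 = (4)·140 + (-7)·79
18 = 2 × 7 + 4  ⟹  4 = (-9)·140 + (16)·79
7 = 1 × 4 + 3  ⟹  3 = (13)·140 + (-23)·79
4 = 1 × 3 + 1  ⟹  1 = (-22)·140 + (39)·79
So (39)·79 ≡ 1 (mod 140), i.e. 79^(-1) ≡ 39 (mod 140).
Check: 79 × 39 = 3081 ≡ 1 (mod 140)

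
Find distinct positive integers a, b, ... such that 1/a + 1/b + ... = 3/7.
1/3 + 1/11 + 1/231

Greedy algorithm:
3/7: ceiling(7/3) = 3, use 1/3
2/21: ceiling(21/2) = 11, use 1/11
1/231: ceiling(231/1) = 231, use 1/231
Result: 3/7 = 1/3 + 1/11 + 1/231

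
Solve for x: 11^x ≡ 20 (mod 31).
16

Baby-step giant-step with step n = ⌈√31⌉ = 6.
Baby steps 11^j mod 31 (j:value) for j=0..5: 0:1, 1:11, 2:28, 3:29, 4:9, 5:6.
Giant-step multiplier: 11^(-6) ≡ 11^(30-6) = 11^24 ≡ 8 (mod 31).
Giant steps γ_i = 20·8^i mod 31: γ_0=20, γ_1=5, γ_2=9 (in table at j=4).
x = i·n + j = 2·6 + 4 = 16.
Check: 11^16 ≡ 20 (mod 31).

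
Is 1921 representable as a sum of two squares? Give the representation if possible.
20² + 39² (a=20, b=39)

Factorization: 1921 = 17 × 113
By Fermat: n is sum of two squares iff every prime p ≡ 3 (mod 4) appears to even power.
All primes ≡ 3 (mod 4) appear to even power.
Search a = 0, 1, 2, … for 1921 - a² a perfect square: first hit at a = 20: 1921 - 400 = 1521 = 39².
1921 = 20² + 39² = 400 + 1521 ✓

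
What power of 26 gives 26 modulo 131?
1

Baby-step giant-step with step n = ⌈√131⌉ = 12.
Baby steps 26^j mod 131 (j:value) for j=0..11: 0:1, 1:26, 2:21, 3:22, 4:48, 5:69, 6:91, 7:8, 8:77, 9:37, 10:45, 11:122.
h = 26 is already in the table at j=1, so x = 1.
Check: 26^1 ≡ 26 (mod 131).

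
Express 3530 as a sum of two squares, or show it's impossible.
7² + 59² (a=7, b=59)

Factorization: 3530 = 2 × 5 × 353
By Fermat: n is sum of two squares iff every prime p ≡ 3 (mod 4) appears to even power.
All primes ≡ 3 (mod 4) appear to even power.
Search a = 0, 1, 2, … for 3530 - a² a perfect square: first hit at a = 7: 3530 - 49 = 3481 = 59².
3530 = 7² + 59² = 49 + 3481 ✓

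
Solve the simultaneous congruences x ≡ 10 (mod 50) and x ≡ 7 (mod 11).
260

Using Chinese Remainder Theorem:
M = 50 × 11 = 550
M1 = 11, M2 = 50
y1 = 11^(-1) mod 50 = 41
y2 = 50^(-1) mod 11 = 2
x = (10×11×41 + 7×50×2) mod 550 = 260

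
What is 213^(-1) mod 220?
157

gcd(213, 220) = 1, so the inverse exists.
Extended Euclidean algorithm on (220, 213):
220 = 1 × 213 + 7  ⟹  7 = (1)·220 + (-1)·213
213 = 30 × 7 + 3  ⟹  3 = (-30)·220 + (31)·213
7 = 2 × 3 + 1  ⟹  1 = (61)·220 + (-63)·213
So (-63)·213 ≡ 1 (mod 220), i.e. 213^(-1) ≡ -63 ≡ 157 (mod 220).
Check: 213 × 157 = 33441 ≡ 1 (mod 220)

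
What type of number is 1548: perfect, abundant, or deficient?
abundant

Proper divisors of 1548: sum = 1 + 2 + 3 + 4 + 6 + 9 + 12 + 18 + ... + 258 + 387 + 516 + 774 (17 divisors) = 2456
Since 2456 > 1548, 1548 is abundant.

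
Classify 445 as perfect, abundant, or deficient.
deficient

Proper divisors of 445: sum = 1 + 5 + 89 = 95
Since 95 < 445, 445 is deficient.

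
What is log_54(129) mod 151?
53

Baby-step giant-step with step n = ⌈√151⌉ = 13.
Baby steps 54^j mod 151 (j:value) for j=0..12: 0:1, 1:54, 2:47, 3:122, 4:95, 5:147, 6:86, 7:114, 8:116, 9:73, 10:16, 11:109, 12:148.
Giant-step multiplier: 54^(-13) ≡ 54^(150-13) = 54^137 ≡ 96 (mod 151).
Giant steps γ_i = 129·96^i mod 151: γ_0=129, γ_1=2, γ_2=41, γ_3=10, γ_4=54 (in table at j=1).
x = i·n + j = 4·13 + 1 = 53.
Check: 54^53 ≡ 129 (mod 151).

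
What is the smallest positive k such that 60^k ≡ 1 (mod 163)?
81

163 is prime, so ord(60) divides φ(163) = 162.
Divisors of 162: 1, 2, 3, 6, 9, 18, 27, 54, 81, 162.
Repeated squaring: 60^1 ≡ 60, 60^2 ≡ 14, 60^4 ≡ 33, 60^8 ≡ 111, 60^16 ≡ 96, 60^32 ≡ 88, 60^64 ≡ 83, 60^128 ≡ 43 (mod 163).
Test 60^d mod 163 for each divisor d in increasing order:
60^1 ≡ 60
60^2 ≡ 14
60^3 = 60^2·60^1 ≡ 25
60^6 = 60^4·60^2 ≡ 136
60^9 = 60^8·60^1 ≡ 140
60^18 = 60^16·60^2 ≡ 40
60^27 = 60^16·60^8·60^2·60^1 ≡ 58
60^54 = 60^32·60^16·60^4·60^2 ≡ 104
60^81 = 60^64·60^16·60^1 ≡ 1  ← first divisor giving 1
The order is 81.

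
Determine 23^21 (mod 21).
8

Repeated squaring. Binary of 21 = 10101.
23^1 ≡ 2 (mod 21); 23^2 ≡ 4 (mod 21); 23^4 ≡ 16 (mod 21); 23^8 ≡ 4 (mod 21); 23^16 ≡ 16 (mod 21)
23^21 = 23^1 × 23^4 × 23^16 ≡ 8 (mod 21)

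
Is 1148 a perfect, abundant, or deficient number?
abundant

Proper divisors of 1148: sum = 1 + 2 + 4 + 7 + 14 + 28 + 41 + 82 + 164 + 287 + 574 = 1204
Since 1204 > 1148, 1148 is abundant.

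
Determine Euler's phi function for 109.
108

109 = 109
φ(n) = n × ∏(1 - 1/p) for each prime p dividing n
φ(109) = 109 × (1 - 1/109) = 108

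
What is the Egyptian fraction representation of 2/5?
1/3 + 1/15

Greedy algorithm:
2/5: ceiling(5/2) = 3, use 1/3
1/15: ceiling(15/1) = 15, use 1/15
Result: 2/5 = 1/3 + 1/15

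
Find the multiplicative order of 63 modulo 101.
100

101 is prime, so ord(63) divides φ(101) = 100.
Divisors of 100: 1, 2, 4, 5, 10, 20, 25, 50, 100.
Repeated squaring: 63^1 ≡ 63, 63^2 ≡ 30, 63^4 ≡ 92, 63^8 ≡ 81, 63^16 ≡ 97, 63^32 ≡ 16, 63^64 ≡ 54 (mod 101).
Test 63^d mod 101 for each divisor d in increasing order:
63^1 ≡ 63
63^2 ≡ 30
63^4 ≡ 92
63^5 = 63^4·63^1 ≡ 39
63^10 = 63^8·63^2 ≡ 6
63^20 = 63^16·63^4 ≡ 36
63^25 = 63^16·63^8·63^1 ≡ 91
63^50 = 63^32·63^16·63^2 ≡ 100
63^100 = 63^64·63^32·63^4 ≡ 1  ← first divisor giving 1
The order is 100.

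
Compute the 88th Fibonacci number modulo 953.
678

Matrix identity: Q^n = [[F_(n+1), F_n], [F_n, F_(n-1)]] with Q = [[1,1],[1,0]].
n = 88 = 1011000₂. Square-and-multiply, entries mod 953:
Q^1 = [[1,1],[1,0]]
Q^2 = (Q^1)² = [[2,1],[1,1]]
Q^5 = (Q^2)²·Q = [[8,5],[5,3]]
Q^11 = (Q^5)²·Q = [[144,89],[89,55]]
Q^22 = (Q^11)² = [[67,557],[557,463]]
Q^44 = (Q^22)² = [[248,733],[733,468]]
Q^88 = (Q^44)² = [[309,678],[678,584]]
F_88 mod 953 = Q^88[0][1] = 678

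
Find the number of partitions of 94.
92669720

p(n) counts ways to write n as a sum of positive integers (order ignored).
Euler's pentagonal recurrence: p(k) = p(k-1) + p(k-2) - p(k-5) - p(k-7) + p(k-12) + p(k-15) - ... (offsets j(3j∓1)/2, signs ++--, p(0)=1, p(<0)=0).
DP table for k = 0..93: p(0)=1, p(1)=1, p(2)=2, p(3)=3, p(4)=5, p(5)=7, p(6)=11, p(7)=15, p(8)=22, p(9)=30, p(10)=42, p(11)=56, p(12)=77, p(13)=101, p(14)=135, p(15)=176, p(16)=231, p(17)=297, p(18)=385, p(19)=490, p(20)=627, p(21)=792, p(22)=1002, p(23)=1255, p(24)=1575, p(25)=1958, p(26)=2436, p(27)=3010, p(28)=3718, p(29)=4565, p(30)=5604, p(31)=6842, p(32)=8349, p(33)=10143, p(34)=12310, p(35)=14883, p(36)=17977, p(37)=21637, p(38)=26015, p(39)=31185, p(40)=37338, p(41)=44583, p(42)=53174, p(43)=63261, p(44)=75175, p(45)=89134, p(46)=105558, p(47)=124754, p(48)=147273, p(49)=173525, p(50)=204226, p(51)=239943, p(52)=281589, p(53)=329931, p(54)=386155, p(55)=451276, p(56)=526823, p(57)=614154, p(58)=715220, p(59)=831820, p(60)=966467, p(61)=1121505, p(62)=1300156, p(63)=1505499, p(64)=1741630, p(65)=2012558, p(66)=2323520, p(67)=2679689, p(68)=3087735, p(69)=3554345, p(70)=4087968, p(71)=4697205, p(72)=5392783, p(73)=6185689, p(74)=7089500, p(75)=8118264, p(76)=9289091, p(77)=10619863, p(78)=12132164, p(79)=13848650, p(80)=15796476, p(81)=18004327, p(82)=20506255, p(83)=23338469, p(84)=26543660, p(85)=30167357, p(86)=34262962, p(87)=38887673, p(88)=44108109, p(89)=49995925, p(90)=56634173, p(91)=64112359, p(92)=72533807, p(93)=82010177.
Final step: p(94) = p(93) + p(92) - p(89) - p(87) + p(82) + p(79) - p(72) - p(68) + p(59) + p(54) - p(43) - p(37) + p(24) + p(17) - p(2)
= 82010177 + 72533807 - 49995925 - 38887673 + 20506255 + 13848650 - 5392783 - 3087735 + 831820 + 386155 - 63261 - 21637 + 1575 + 297 - 2
= 92669720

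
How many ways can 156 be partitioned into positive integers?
73232243759

p(n) counts ways to write n as a sum of positive integers (order ignored).
Euler's pentagonal recurrence: p(k) = p(k-1) + p(k-2) - p(k-5) - p(k-7) + p(k-12) + p(k-15) - ... (offsets j(3j∓1)/2, signs ++--, p(0)=1, p(<0)=0).
DP table for k = 0..155: p(0)=1, p(1)=1, p(2)=2, p(3)=3, p(4)=5, p(5)=7, p(6)=11, p(7)=15, p(8)=22, p(9)=30, p(10)=42, p(11)=56, p(12)=77, p(13)=101, p(14)=135, p(15)=176, p(16)=231, p(17)=297, p(18)=385, p(19)=490, p(20)=627, p(21)=792, p(22)=1002, p(23)=1255, p(24)=1575, p(25)=1958, p(26)=2436, p(27)=3010, p(28)=3718, p(29)=4565, p(30)=5604, p(31)=6842, p(32)=8349, p(33)=10143, p(34)=12310, p(35)=14883, p(36)=17977, p(37)=21637, p(38)=26015, p(39)=31185, p(40)=37338, p(41)=44583, p(42)=53174, p(43)=63261, p(44)=75175, p(45)=89134, p(46)=105558, p(47)=124754, p(48)=147273, p(49)=173525, p(50)=204226, p(51)=239943, p(52)=281589, p(53)=329931, p(54)=386155, p(55)=451276, p(56)=526823, p(57)=614154, p(58)=715220, p(59)=831820, p(60)=966467, p(61)=1121505, p(62)=1300156, p(63)=1505499, p(64)=1741630, p(65)=2012558, p(66)=2323520, p(67)=2679689, p(68)=3087735, p(69)=3554345, p(70)=4087968, p(71)=4697205, p(72)=5392783, p(73)=6185689, p(74)=7089500, p(75)=8118264, p(76)=9289091, p(77)=10619863, p(78)=12132164, p(79)=13848650, p(80)=15796476, p(81)=18004327, p(82)=20506255, p(83)=23338469, p(84)=26543660, p(85)=30167357, p(86)=34262962, p(87)=38887673, p(88)=44108109, p(89)=49995925, p(90)=56634173, p(91)=64112359, p(92)=72533807, p(93)=82010177, p(94)=92669720, p(95)=104651419, p(96)=118114304, p(97)=133230930, p(98)=150198136, p(99)=169229875, p(100)=190569292, p(101)=214481126, p(102)=241265379, p(103)=271248950, p(104)=304801365, p(105)=342325709, p(106)=384276336, p(107)=431149389, p(108)=483502844, p(109)=541946240, p(110)=607163746, p(111)=679903203, p(112)=761002156, p(113)=851376628, p(114)=952050665, p(115)=1064144451, p(116)=1188908248, p(117)=1327710076, p(118)=1482074143, p(119)=1653668665, p(120)=1844349560, p(121)=2056148051, p(122)=2291320912, p(123)=2552338241, p(124)=2841940500, p(125)=3163127352, p(126)=3519222692, p(127)=3913864295, p(128)=4351078600, p(129)=4835271870, p(130)=5371315400, p(131)=5964539504, p(132)=6620830889, p(133)=7346629512, p(134)=8149040695, p(135)=9035836076, p(136)=10015581680, p(137)=11097645016, p(138)=12292341831, p(139)=13610949895, p(140)=15065878135, p(141)=16670689208, p(142)=18440293320, p(143)=20390982757, p(144)=22540654445, p(145)=24908858009, p(146)=27517052599, p(147)=30388671978, p(148)=33549419497, p(149)=37027355200, p(150)=40853235313, p(151)=45060624582, p(152)=49686288421, p(153)=54770336324, p(154)=60356673280, p(155)=66493182097.
Final step: p(156) = p(155) + p(154) - p(151) - p(149) + p(144) + p(141) - p(134) - p(130) + p(121) + p(116) - p(105) - p(99) + p(86) + p(79) - p(64) - p(56) + p(39) + p(30) - p(11) - p(1)
= 66493182097 + 60356673280 - 45060624582 - 37027355200 + 22540654445 + 16670689208 - 8149040695 - 5371315400 + 2056148051 + 1188908248 - 342325709 - 169229875 + 34262962 + 13848650 - 1741630 - 526823 + 31185 + 5604 - 56 - 1
= 73232243759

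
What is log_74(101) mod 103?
61

Baby-step giant-step with step n = ⌈√103⌉ = 11.
Baby steps 74^j mod 103 (j:value) for j=0..10: 0:1, 1:74, 2:17, 3:22, 4:83, 5:65, 6:72, 7:75, 8:91, 9:39, 10:2.
Giant-step multiplier: 74^(-11) ≡ 74^(102-11) = 74^91 ≡ 87 (mod 103).
Giant steps γ_i = 101·87^i mod 103: γ_0=101, γ_1=32, γ_2=3, γ_3=55, γ_4=47, γ_5=72 (in table at j=6).
x = i·n + j = 5·11 + 6 = 61.
Check: 74^61 ≡ 101 (mod 103).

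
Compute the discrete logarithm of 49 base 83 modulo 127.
10

Baby-step giant-step with step n = ⌈√127⌉ = 12.
Baby steps 83^j mod 127 (j:value) for j=0..11: 0:1, 1:83, 2:31, 3:33, 4:72, 5:7, 6:73, 7:90, 8:104, 9:123, 10:49, 11:3.
h = 49 is already in the table at j=10, so x = 10.
Check: 83^10 ≡ 49 (mod 127).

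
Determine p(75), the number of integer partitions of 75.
8118264

p(n) counts ways to write n as a sum of positive integers (order ignored).
Euler's pentagonal recurrence: p(k) = p(k-1) + p(k-2) - p(k-5) - p(k-7) + p(k-12) + p(k-15) - ... (offsets j(3j∓1)/2, signs ++--, p(0)=1, p(<0)=0).
DP table for k = 0..74: p(0)=1, p(1)=1, p(2)=2, p(3)=3, p(4)=5, p(5)=7, p(6)=11, p(7)=15, p(8)=22, p(9)=30, p(10)=42, p(11)=56, p(12)=77, p(13)=101, p(14)=135, p(15)=176, p(16)=231, p(17)=297, p(18)=385, p(19)=490, p(20)=627, p(21)=792, p(22)=1002, p(23)=1255, p(24)=1575, p(25)=1958, p(26)=2436, p(27)=3010, p(28)=3718, p(29)=4565, p(30)=5604, p(31)=6842, p(32)=8349, p(33)=10143, p(34)=12310, p(35)=14883, p(36)=17977, p(37)=21637, p(38)=26015, p(39)=31185, p(40)=37338, p(41)=44583, p(42)=53174, p(43)=63261, p(44)=75175, p(45)=89134, p(46)=105558, p(47)=124754, p(48)=147273, p(49)=173525, p(50)=204226, p(51)=239943, p(52)=281589, p(53)=329931, p(54)=386155, p(55)=451276, p(56)=526823, p(57)=614154, p(58)=715220, p(59)=831820, p(60)=966467, p(61)=1121505, p(62)=1300156, p(63)=1505499, p(64)=1741630, p(65)=2012558, p(66)=2323520, p(67)=2679689, p(68)=3087735, p(69)=3554345, p(70)=4087968, p(71)=4697205, p(72)=5392783, p(73)=6185689, p(74)=7089500.
Final step: p(75) = p(74) + p(73) - p(70) - p(68) + p(63) + p(60) - p(53) - p(49) + p(40) + p(35) - p(24) - p(18) + p(5)
= 7089500 + 6185689 - 4087968 - 3087735 + 1505499 + 966467 - 329931 - 173525 + 37338 + 14883 - 1575 - 385 + 7
= 8118264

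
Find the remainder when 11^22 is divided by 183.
121

Repeated squaring. Binary of 22 = 10110.
11^1 ≡ 11 (mod 183); 11^2 ≡ 121 (mod 183); 11^4 ≡ 1 (mod 183); 11^8 ≡ 1 (mod 183); 11^16 ≡ 1 (mod 183)
11^22 = 11^2 × 11^4 × 11^16 ≡ 121 (mod 183)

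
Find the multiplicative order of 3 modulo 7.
6

7 is prime, so ord(3) divides φ(7) = 6.
Divisors of 6: 1, 2, 3, 6.
Repeated squaring: 3^1 ≡ 3, 3^2 ≡ 2, 3^4 ≡ 4 (mod 7).
Test 3^d mod 7 for each divisor d in increasing order:
3^1 ≡ 3
3^2 ≡ 2
3^3 = 3^2·3^1 ≡ 6
3^6 = 3^4·3^2 ≡ 1  ← first divisor giving 1
The order is 6.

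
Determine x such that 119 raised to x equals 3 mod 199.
133

Baby-step giant-step with step n = ⌈√199⌉ = 15.
Baby steps 119^j mod 199 (j:value) for j=0..14: 0:1, 1:119, 2:32, 3:27, 4:29, 5:68, 6:132, 7:186, 8:45, 9:181, 10:47, 11:21, 12:111, 13:75, 14:169.
Giant-step multiplier: 119^(-15) ≡ 119^(198-15) = 119^183 ≡ 83 (mod 199).
Giant steps γ_i = 3·83^i mod 199: γ_0=3, γ_1=50, γ_2=170, γ_3=180, γ_4=15, γ_5=51, γ_6=54, γ_7=104, γ_8=75 (in table at j=13).
x = i·n + j = 8·15 + 13 = 133.
Check: 119^133 ≡ 3 (mod 199).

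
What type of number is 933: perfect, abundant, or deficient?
deficient

Proper divisors of 933: sum = 1 + 3 + 311 = 315
Since 315 < 933, 933 is deficient.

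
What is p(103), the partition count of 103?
271248950

p(n) counts ways to write n as a sum of positive integers (order ignored).
Euler's pentagonal recurrence: p(k) = p(k-1) + p(k-2) - p(k-5) - p(k-7) + p(k-12) + p(k-15) - ... (offsets j(3j∓1)/2, signs ++--, p(0)=1, p(<0)=0).
DP table for k = 0..102: p(0)=1, p(1)=1, p(2)=2, p(3)=3, p(4)=5, p(5)=7, p(6)=11, p(7)=15, p(8)=22, p(9)=30, p(10)=42, p(11)=56, p(12)=77, p(13)=101, p(14)=135, p(15)=176, p(16)=231, p(17)=297, p(18)=385, p(19)=490, p(20)=627, p(21)=792, p(22)=1002, p(23)=1255, p(24)=1575, p(25)=1958, p(26)=2436, p(27)=3010, p(28)=3718, p(29)=4565, p(30)=5604, p(31)=6842, p(32)=8349, p(33)=10143, p(34)=12310, p(35)=14883, p(36)=17977, p(37)=21637, p(38)=26015, p(39)=31185, p(40)=37338, p(41)=44583, p(42)=53174, p(43)=63261, p(44)=75175, p(45)=89134, p(46)=105558, p(47)=124754, p(48)=147273, p(49)=173525, p(50)=204226, p(51)=239943, p(52)=281589, p(53)=329931, p(54)=386155, p(55)=451276, p(56)=526823, p(57)=614154, p(58)=715220, p(59)=831820, p(60)=966467, p(61)=1121505, p(62)=1300156, p(63)=1505499, p(64)=1741630, p(65)=2012558, p(66)=2323520, p(67)=2679689, p(68)=3087735, p(69)=3554345, p(70)=4087968, p(71)=4697205, p(72)=5392783, p(73)=6185689, p(74)=7089500, p(75)=8118264, p(76)=9289091, p(77)=10619863, p(78)=12132164, p(79)=13848650, p(80)=15796476, p(81)=18004327, p(82)=20506255, p(83)=23338469, p(84)=26543660, p(85)=30167357, p(86)=34262962, p(87)=38887673, p(88)=44108109, p(89)=49995925, p(90)=56634173, p(91)=64112359, p(92)=72533807, p(93)=82010177, p(94)=92669720, p(95)=104651419, p(96)=118114304, p(97)=133230930, p(98)=150198136, p(99)=169229875, p(100)=190569292, p(101)=214481126, p(102)=241265379.
Final step: p(103) = p(102) + p(101) - p(98) - p(96) + p(91) + p(88) - p(81) - p(77) + p(68) + p(63) - p(52) - p(46) + p(33) + p(26) - p(11) - p(3)
= 241265379 + 214481126 - 150198136 - 118114304 + 64112359 + 44108109 - 18004327 - 10619863 + 3087735 + 1505499 - 281589 - 105558 + 10143 + 2436 - 56 - 3
= 271248950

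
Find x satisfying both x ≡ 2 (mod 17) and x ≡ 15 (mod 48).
495

Using Chinese Remainder Theorem:
M = 17 × 48 = 816
M1 = 48, M2 = 17
y1 = 48^(-1) mod 17 = 11
y2 = 17^(-1) mod 48 = 17
x = (2×48×11 + 15×17×17) mod 816 = 495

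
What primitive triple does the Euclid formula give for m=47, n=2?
(2205, 188, 2213)

Euclid's formula: a = m² - n², b = 2mn, c = m² + n²
m = 47, n = 2
a = 47² - 2² = 2209 - 4 = 2205
b = 2 × 47 × 2 = 188
c = 47² + 2² = 2209 + 4 = 2213
Verification: 2205² + 188² = 4862025 + 35344 = 4897369 = 2213² ✓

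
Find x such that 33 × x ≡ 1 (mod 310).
47

gcd(33, 310) = 1, so the inverse exists.
Extended Euclidean algorithm on (310, 33):
310 = 9 × 33 + 13  ⟹  13 = (1)·310 + (-9)·33
33 = 2 × 13 + 7  ⟹  7 = (-2)·310 + (19)·33
13 = 1 × 7 + 6  ⟹  6 = (3)·310 + (-28)·33
7 = 1 × 6 + 1  ⟹  1 = (-5)·310 + (47)·33
So (47)·33 ≡ 1 (mod 310), i.e. 33^(-1) ≡ 47 (mod 310).
Check: 33 × 47 = 1551 ≡ 1 (mod 310)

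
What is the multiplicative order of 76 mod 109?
4

109 is prime, so ord(76) divides φ(109) = 108.
Divisors of 108: 1, 2, 3, 4, 6, 9, 12, 18, 27, 36, 54, 108.
Repeated squaring: 76^1 ≡ 76, 76^2 ≡ 108, 76^4 ≡ 1, 76^8 ≡ 1, 76^16 ≡ 1, 76^32 ≡ 1, 76^64 ≡ 1 (mod 109).
Test 76^d mod 109 for each divisor d in increasing order:
76^1 ≡ 76
76^2 ≡ 108
76^3 = 76^2·76^1 ≡ 33
76^4 ≡ 1  ← first divisor giving 1
The order is 4.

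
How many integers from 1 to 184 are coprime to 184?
88

184 = 2^3 × 23
φ(n) = n × ∏(1 - 1/p) for each prime p dividing n
φ(184) = 184 × (1 - 1/2) × (1 - 1/23) = 88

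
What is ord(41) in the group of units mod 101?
20

101 is prime, so ord(41) divides φ(101) = 100.
Divisors of 100: 1, 2, 4, 5, 10, 20, 25, 50, 100.
Repeated squaring: 41^1 ≡ 41, 41^2 ≡ 65, 41^4 ≡ 84, 41^8 ≡ 87, 41^16 ≡ 95, 41^32 ≡ 36, 41^64 ≡ 84 (mod 101).
Test 41^d mod 101 for each divisor d in increasing order:
41^1 ≡ 41
41^2 ≡ 65
41^4 ≡ 84
41^5 = 41^4·41^1 ≡ 10
41^10 = 41^8·41^2 ≡ 100
41^20 = 41^16·41^4 ≡ 1  ← first divisor giving 1
The order is 20.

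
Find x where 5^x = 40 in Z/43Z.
16

Baby-step giant-step with step n = ⌈√43⌉ = 7.
Baby steps 5^j mod 43 (j:value) for j=0..6: 0:1, 1:5, 2:25, 3:39, 4:23, 5:29, 6:16.
Giant-step multiplier: 5^(-7) ≡ 5^(42-7) = 5^35 ≡ 7 (mod 43).
Giant steps γ_i = 40·7^i mod 43: γ_0=40, γ_1=22, γ_2=25 (in table at j=2).
x = i·n + j = 2·7 + 2 = 16.
Check: 5^16 ≡ 40 (mod 43).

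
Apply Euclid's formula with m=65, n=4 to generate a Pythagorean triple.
(4209, 520, 4241)

Euclid's formula: a = m² - n², b = 2mn, c = m² + n²
m = 65, n = 4
a = 65² - 4² = 4225 - 16 = 4209
b = 2 × 65 × 4 = 520
c = 65² + 4² = 4225 + 16 = 4241
Verification: 4209² + 520² = 17715681 + 270400 = 17986081 = 4241² ✓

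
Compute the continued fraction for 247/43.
[5; 1, 2, 1, 10]

Euclidean algorithm steps:
247 = 5 × 43 + 32
43 = 1 × 32 + 11
32 = 2 × 11 + 10
11 = 1 × 10 + 1
10 = 10 × 1 + 0
Continued fraction: [5; 1, 2, 1, 10]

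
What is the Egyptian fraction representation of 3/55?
1/19 + 1/523 + 1/546535

Greedy algorithm:
3/55: ceiling(55/3) = 19, use 1/19
2/1045: ceiling(1045/2) = 523, use 1/523
1/546535: ceiling(546535/1) = 546535, use 1/546535
Result: 3/55 = 1/19 + 1/523 + 1/546535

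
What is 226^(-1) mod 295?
171

gcd(226, 295) = 1, so the inverse exists.
Extended Euclidean algorithm on (295, 226):
295 = 1 × 226 + 69  ⟹  69 = (1)·295 + (-1)·226
226 = 3 × 69 + 19  ⟹  19 = (-3)·295 + (4)·226
69 = 3 × 19 + 12  ⟹  12 = (10)·295 + (-13)·226
19 = 1 × 12 + 7  ⟹  7 = (-13)·295 + (17)·226
12 = 1 × 7 + 5  ⟹  5 = (23)·295 + (-30)·226
7 = 1 × 5 + 2  ⟹  2 = (-36)·295 + (47)·226
5 = 2 × 2 + 1  ⟹  1 = (95)·295 + (-124)·226
So (-124)·226 ≡ 1 (mod 295), i.e. 226^(-1) ≡ -124 ≡ 171 (mod 295).
Check: 226 × 171 = 38646 ≡ 1 (mod 295)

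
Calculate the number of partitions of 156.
73232243759

p(n) counts ways to write n as a sum of positive integers (order ignored).
Euler's pentagonal recurrence: p(k) = p(k-1) + p(k-2) - p(k-5) - p(k-7) + p(k-12) + p(k-15) - ... (offsets j(3j∓1)/2, signs ++--, p(0)=1, p(<0)=0).
DP table for k = 0..155: p(0)=1, p(1)=1, p(2)=2, p(3)=3, p(4)=5, p(5)=7, p(6)=11, p(7)=15, p(8)=22, p(9)=30, p(10)=42, p(11)=56, p(12)=77, p(13)=101, p(14)=135, p(15)=176, p(16)=231, p(17)=297, p(18)=385, p(19)=490, p(20)=627, p(21)=792, p(22)=1002, p(23)=1255, p(24)=1575, p(25)=1958, p(26)=2436, p(27)=3010, p(28)=3718, p(29)=4565, p(30)=5604, p(31)=6842, p(32)=8349, p(33)=10143, p(34)=12310, p(35)=14883, p(36)=17977, p(37)=21637, p(38)=26015, p(39)=31185, p(40)=37338, p(41)=44583, p(42)=53174, p(43)=63261, p(44)=75175, p(45)=89134, p(46)=105558, p(47)=124754, p(48)=147273, p(49)=173525, p(50)=204226, p(51)=239943, p(52)=281589, p(53)=329931, p(54)=386155, p(55)=451276, p(56)=526823, p(57)=614154, p(58)=715220, p(59)=831820, p(60)=966467, p(61)=1121505, p(62)=1300156, p(63)=1505499, p(64)=1741630, p(65)=2012558, p(66)=2323520, p(67)=2679689, p(68)=3087735, p(69)=3554345, p(70)=4087968, p(71)=4697205, p(72)=5392783, p(73)=6185689, p(74)=7089500, p(75)=8118264, p(76)=9289091, p(77)=10619863, p(78)=12132164, p(79)=13848650, p(80)=15796476, p(81)=18004327, p(82)=20506255, p(83)=23338469, p(84)=26543660, p(85)=30167357, p(86)=34262962, p(87)=38887673, p(88)=44108109, p(89)=49995925, p(90)=56634173, p(91)=64112359, p(92)=72533807, p(93)=82010177, p(94)=92669720, p(95)=104651419, p(96)=118114304, p(97)=133230930, p(98)=150198136, p(99)=169229875, p(100)=190569292, p(101)=214481126, p(102)=241265379, p(103)=271248950, p(104)=304801365, p(105)=342325709, p(106)=384276336, p(107)=431149389, p(108)=483502844, p(109)=541946240, p(110)=607163746, p(111)=679903203, p(112)=761002156, p(113)=851376628, p(114)=952050665, p(115)=1064144451, p(116)=1188908248, p(117)=1327710076, p(118)=1482074143, p(119)=1653668665, p(120)=1844349560, p(121)=2056148051, p(122)=2291320912, p(123)=2552338241, p(124)=2841940500, p(125)=3163127352, p(126)=3519222692, p(127)=3913864295, p(128)=4351078600, p(129)=4835271870, p(130)=5371315400, p(131)=5964539504, p(132)=6620830889, p(133)=7346629512, p(134)=8149040695, p(135)=9035836076, p(136)=10015581680, p(137)=11097645016, p(138)=12292341831, p(139)=13610949895, p(140)=15065878135, p(141)=16670689208, p(142)=18440293320, p(143)=20390982757, p(144)=22540654445, p(145)=24908858009, p(146)=27517052599, p(147)=30388671978, p(148)=33549419497, p(149)=37027355200, p(150)=40853235313, p(151)=45060624582, p(152)=49686288421, p(153)=54770336324, p(154)=60356673280, p(155)=66493182097.
Final step: p(156) = p(155) + p(154) - p(151) - p(149) + p(144) + p(141) - p(134) - p(130) + p(121) + p(116) - p(105) - p(99) + p(86) + p(79) - p(64) - p(56) + p(39) + p(30) - p(11) - p(1)
= 66493182097 + 60356673280 - 45060624582 - 37027355200 + 22540654445 + 16670689208 - 8149040695 - 5371315400 + 2056148051 + 1188908248 - 342325709 - 169229875 + 34262962 + 13848650 - 1741630 - 526823 + 31185 + 5604 - 56 - 1
= 73232243759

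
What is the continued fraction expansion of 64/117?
[0; 1, 1, 4, 1, 4, 2]

Euclidean algorithm steps:
64 = 0 × 117 + 64
117 = 1 × 64 + 53
64 = 1 × 53 + 11
53 = 4 × 11 + 9
11 = 1 × 9 + 2
9 = 4 × 2 + 1
2 = 2 × 1 + 0
Continued fraction: [0; 1, 1, 4, 1, 4, 2]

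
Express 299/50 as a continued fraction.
[5; 1, 49]

Euclidean algorithm steps:
299 = 5 × 50 + 49
50 = 1 × 49 + 1
49 = 49 × 1 + 0
Continued fraction: [5; 1, 49]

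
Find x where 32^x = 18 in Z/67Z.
29

Baby-step giant-step with step n = ⌈√67⌉ = 9.
Baby steps 32^j mod 67 (j:value) for j=0..8: 0:1, 1:32, 2:19, 3:5, 4:26, 5:28, 6:25, 7:63, 8:6.
Giant-step multiplier: 32^(-9) ≡ 32^(66-9) = 32^57 ≡ 52 (mod 67).
Giant steps γ_i = 18·52^i mod 67: γ_0=18, γ_1=65, γ_2=30, γ_3=19 (in table at j=2).
x = i·n + j = 3·9 + 2 = 29.
Check: 32^29 ≡ 18 (mod 67).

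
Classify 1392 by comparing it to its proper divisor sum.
abundant

Proper divisors of 1392: sum = 1 + 2 + 3 + 4 + 6 + 8 + 12 + 16 + ... + 232 + 348 + 464 + 696 (19 divisors) = 2328
Since 2328 > 1392, 1392 is abundant.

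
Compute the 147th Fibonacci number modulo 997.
57

Matrix identity: Q^n = [[F_(n+1), F_n], [F_n, F_(n-1)]] with Q = [[1,1],[1,0]].
n = 147 = 10010011₂. Square-and-multiply, entries mod 997:
Q^1 = [[1,1],[1,0]]
Q^2 = (Q^1)² = [[2,1],[1,1]]
Q^4 = (Q^2)² = [[5,3],[3,2]]
Q^9 = (Q^4)²·Q = [[55,34],[34,21]]
Q^18 = (Q^9)² = [[193,590],[590,600]]
Q^36 = (Q^18)² = [[507,277],[277,230]]
Q^73 = (Q^36)²·Q = [[544,780],[780,761]]
Q^147 = (Q^73)²·Q = [[20,57],[57,960]]
F_147 mod 997 = Q^147[0][1] = 57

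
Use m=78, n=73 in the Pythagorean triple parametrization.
(755, 11388, 11413)

Euclid's formula: a = m² - n², b = 2mn, c = m² + n²
m = 78, n = 73
a = 78² - 73² = 6084 - 5329 = 755
b = 2 × 78 × 73 = 11388
c = 78² + 73² = 6084 + 5329 = 11413
Verification: 755² + 11388² = 570025 + 129686544 = 130256569 = 11413² ✓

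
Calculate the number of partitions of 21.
792

p(n) counts ways to write n as a sum of positive integers (order ignored).
Euler's pentagonal recurrence: p(k) = p(k-1) + p(k-2) - p(k-5) - p(k-7) + p(k-12) + p(k-15) - ... (offsets j(3j∓1)/2, signs ++--, p(0)=1, p(<0)=0).
DP table for k = 0..20: p(0)=1, p(1)=1, p(2)=2, p(3)=3, p(4)=5, p(5)=7, p(6)=11, p(7)=15, p(8)=22, p(9)=30, p(10)=42, p(11)=56, p(12)=77, p(13)=101, p(14)=135, p(15)=176, p(16)=231, p(17)=297, p(18)=385, p(19)=490, p(20)=627.
Final step: p(21) = p(20) + p(19) - p(16) - p(14) + p(9) + p(6)
= 627 + 490 - 231 - 135 + 30 + 11
= 792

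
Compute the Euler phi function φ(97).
96

97 = 97
φ(n) = n × ∏(1 - 1/p) for each prime p dividing n
φ(97) = 97 × (1 - 1/97) = 96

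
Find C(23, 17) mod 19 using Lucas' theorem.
0

Using Lucas' theorem:
Write n=23 and k=17 in base 19:
n in base 19: [1, 4]
k in base 19: [0, 17]
C(23,17) mod 19 = ∏ C(n_i, k_i) mod 19
Digit binomials (mod 19): C(1,0) = 1; C(4,17) = 0 (k_i > n_i)
Product: 1 × 0 = 0 ≡ 0 (mod 19)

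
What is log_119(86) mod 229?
87

Baby-step giant-step with step n = ⌈√229⌉ = 16.
Baby steps 119^j mod 229 (j:value) for j=0..15: 0:1, 1:119, 2:192, 3:177, 4:224, 5:92, 6:185, 7:31, 8:25, 9:227, 10:220, 11:74, 12:104, 13:10, 14:45, 15:88.
Giant-step multiplier: 119^(-16) ≡ 119^(228-16) = 119^212 ≡ 48 (mod 229).
Giant steps γ_i = 86·48^i mod 229: γ_0=86, γ_1=6, γ_2=59, γ_3=84, γ_4=139, γ_5=31 (in table at j=7).
x = i·n + j = 5·16 + 7 = 87.
Check: 119^87 ≡ 86 (mod 229).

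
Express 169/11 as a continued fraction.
[15; 2, 1, 3]

Euclidean algorithm steps:
169 = 15 × 11 + 4
11 = 2 × 4 + 3
4 = 1 × 3 + 1
3 = 3 × 1 + 0
Continued fraction: [15; 2, 1, 3]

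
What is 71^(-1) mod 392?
127

gcd(71, 392) = 1, so the inverse exists.
Extended Euclidean algorithm on (392, 71):
392 = 5 × 71 + 37  ⟹  37 = (1)·392 + (-5)·71
71 = 1 × 37 + 34  ⟹  34 = (-1)·392 + (6)·71
37 = 1 × 34 + 3  ⟹  3 = (2)·392 + (-11)·71
34 = 11 × 3 + 1  ⟹  1 = (-23)·392 + (127)·71
So (127)·71 ≡ 1 (mod 392), i.e. 71^(-1) ≡ 127 (mod 392).
Check: 71 × 127 = 9017 ≡ 1 (mod 392)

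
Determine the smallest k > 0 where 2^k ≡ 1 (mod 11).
10

11 is prime, so ord(2) divides φ(11) = 10.
Divisors of 10: 1, 2, 5, 10.
Repeated squaring: 2^1 ≡ 2, 2^2 ≡ 4, 2^4 ≡ 5, 2^8 ≡ 3 (mod 11).
Test 2^d mod 11 for each divisor d in increasing order:
2^1 ≡ 2
2^2 ≡ 4
2^5 = 2^4·2^1 ≡ 10
2^10 = 2^8·2^2 ≡ 1  ← first divisor giving 1
The order is 10.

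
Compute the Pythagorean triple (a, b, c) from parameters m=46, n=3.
(2107, 276, 2125)

Euclid's formula: a = m² - n², b = 2mn, c = m² + n²
m = 46, n = 3
a = 46² - 3² = 2116 - 9 = 2107
b = 2 × 46 × 3 = 276
c = 46² + 3² = 2116 + 9 = 2125
Verification: 2107² + 276² = 4439449 + 76176 = 4515625 = 2125² ✓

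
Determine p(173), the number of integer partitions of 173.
362326859895

p(n) counts ways to write n as a sum of positive integers (order ignored).
Euler's pentagonal recurrence: p(k) = p(k-1) + p(k-2) - p(k-5) - p(k-7) + p(k-12) + p(k-15) - ... (offsets j(3j∓1)/2, signs ++--, p(0)=1, p(<0)=0).
DP table for k = 0..172: p(0)=1, p(1)=1, p(2)=2, p(3)=3, p(4)=5, p(5)=7, p(6)=11, p(7)=15, p(8)=22, p(9)=30, p(10)=42, p(11)=56, p(12)=77, p(13)=101, p(14)=135, p(15)=176, p(16)=231, p(17)=297, p(18)=385, p(19)=490, p(20)=627, p(21)=792, p(22)=1002, p(23)=1255, p(24)=1575, p(25)=1958, p(26)=2436, p(27)=3010, p(28)=3718, p(29)=4565, p(30)=5604, p(31)=6842, p(32)=8349, p(33)=10143, p(34)=12310, p(35)=14883, p(36)=17977, p(37)=21637, p(38)=26015, p(39)=31185, p(40)=37338, p(41)=44583, p(42)=53174, p(43)=63261, p(44)=75175, p(45)=89134, p(46)=105558, p(47)=124754, p(48)=147273, p(49)=173525, p(50)=204226, p(51)=239943, p(52)=281589, p(53)=329931, p(54)=386155, p(55)=451276, p(56)=526823, p(57)=614154, p(58)=715220, p(59)=831820, p(60)=966467, p(61)=1121505, p(62)=1300156, p(63)=1505499, p(64)=1741630, p(65)=2012558, p(66)=2323520, p(67)=2679689, p(68)=3087735, p(69)=3554345, p(70)=4087968, p(71)=4697205, p(72)=5392783, p(73)=6185689, p(74)=7089500, p(75)=8118264, p(76)=9289091, p(77)=10619863, p(78)=12132164, p(79)=13848650, p(80)=15796476, p(81)=18004327, p(82)=20506255, p(83)=23338469, p(84)=26543660, p(85)=30167357, p(86)=34262962, p(87)=38887673, p(88)=44108109, p(89)=49995925, p(90)=56634173, p(91)=64112359, p(92)=72533807, p(93)=82010177, p(94)=92669720, p(95)=104651419, p(96)=118114304, p(97)=133230930, p(98)=150198136, p(99)=169229875, p(100)=190569292, p(101)=214481126, p(102)=241265379, p(103)=271248950, p(104)=304801365, p(105)=342325709, p(106)=384276336, p(107)=431149389, p(108)=483502844, p(109)=541946240, p(110)=607163746, p(111)=679903203, p(112)=761002156, p(113)=851376628, p(114)=952050665, p(115)=1064144451, p(116)=1188908248, p(117)=1327710076, p(118)=1482074143, p(119)=1653668665, p(120)=1844349560, p(121)=2056148051, p(122)=2291320912, p(123)=2552338241, p(124)=2841940500, p(125)=3163127352, p(126)=3519222692, p(127)=3913864295, p(128)=4351078600, p(129)=4835271870, p(130)=5371315400, p(131)=5964539504, p(132)=6620830889, p(133)=7346629512, p(134)=8149040695, p(135)=9035836076, p(136)=10015581680, p(137)=11097645016, p(138)=12292341831, p(139)=13610949895, p(140)=15065878135, p(141)=16670689208, p(142)=18440293320, p(143)=20390982757, p(144)=22540654445, p(145)=24908858009, p(146)=27517052599, p(147)=30388671978, p(148)=33549419497, p(149)=37027355200, p(150)=40853235313, p(151)=45060624582, p(152)=49686288421, p(153)=54770336324, p(154)=60356673280, p(155)=66493182097, p(156)=73232243759, p(157)=80630964769, p(158)=88751778802, p(159)=97662728555, p(160)=107438159466, p(161)=118159068427, p(162)=129913904637, p(163)=142798995930, p(164)=156919475295, p(165)=172389800255, p(166)=189334822579, p(167)=207890420102, p(168)=228204732751, p(169)=250438925115, p(170)=274768617130, p(171)=301384802048, p(172)=330495499613.
Final step: p(173) = p(172) + p(171) - p(168) - p(166) + p(161) + p(158) - p(151) - p(147) + p(138) + p(133) - p(122) - p(116) + p(103) + p(96) - p(81) - p(73) + p(56) + p(47) - p(28) - p(18)
= 330495499613 + 301384802048 - 228204732751 - 189334822579 + 118159068427 + 88751778802 - 45060624582 - 30388671978 + 12292341831 + 7346629512 - 2291320912 - 1188908248 + 271248950 + 118114304 - 18004327 - 6185689 + 526823 + 124754 - 3718 - 385
= 362326859895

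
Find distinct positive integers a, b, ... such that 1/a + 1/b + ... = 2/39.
1/20 + 1/780

Greedy algorithm:
2/39: ceiling(39/2) = 20, use 1/20
1/780: ceiling(780/1) = 780, use 1/780
Result: 2/39 = 1/20 + 1/780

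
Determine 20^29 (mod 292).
252

Repeated squaring. Binary of 29 = 11101.
20^1 ≡ 20 (mod 292); 20^2 ≡ 108 (mod 292); 20^4 ≡ 276 (mod 292); 20^8 ≡ 256 (mod 292); 20^16 ≡ 128 (mod 292)
20^29 = 20^1 × 20^4 × 20^8 × 20^16 ≡ 252 (mod 292)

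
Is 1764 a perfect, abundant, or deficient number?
abundant

Proper divisors of 1764: sum = 1 + 2 + 3 + 4 + 6 + 7 + 9 + 12 + ... + 294 + 441 + 588 + 882 (26 divisors) = 3423
Since 3423 > 1764, 1764 is abundant.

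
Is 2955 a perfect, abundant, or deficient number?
deficient

Proper divisors of 2955: sum = 1 + 3 + 5 + 15 + 197 + 591 + 985 = 1797
Since 1797 < 2955, 2955 is deficient.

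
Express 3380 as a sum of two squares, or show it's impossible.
4² + 58² (a=4, b=58)

Factorization: 3380 = 2^2 × 5 × 13^2
By Fermat: n is sum of two squares iff every prime p ≡ 3 (mod 4) appears to even power.
All primes ≡ 3 (mod 4) appear to even power.
Search a = 0, 1, 2, … for 3380 - a² a perfect square: first hit at a = 4: 3380 - 16 = 3364 = 58².
3380 = 4² + 58² = 16 + 3364 ✓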